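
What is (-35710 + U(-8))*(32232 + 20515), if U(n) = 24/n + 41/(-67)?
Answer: -126213654564/67 ≈ -1.8838e+9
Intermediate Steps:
U(n) = -41/67 + 24/n (U(n) = 24/n + 41*(-1/67) = 24/n - 41/67 = -41/67 + 24/n)
(-35710 + U(-8))*(32232 + 20515) = (-35710 + (-41/67 + 24/(-8)))*(32232 + 20515) = (-35710 + (-41/67 + 24*(-⅛)))*52747 = (-35710 + (-41/67 - 3))*52747 = (-35710 - 242/67)*52747 = -2392812/67*52747 = -126213654564/67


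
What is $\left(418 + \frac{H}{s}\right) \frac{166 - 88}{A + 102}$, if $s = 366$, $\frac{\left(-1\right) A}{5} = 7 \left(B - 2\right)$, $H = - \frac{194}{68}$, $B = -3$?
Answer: $\frac{67619435}{574498} \approx 117.7$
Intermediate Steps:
$H = - \frac{97}{34}$ ($H = \left(-194\right) \frac{1}{68} = - \frac{97}{34} \approx -2.8529$)
$A = 175$ ($A = - 5 \cdot 7 \left(-3 - 2\right) = - 5 \cdot 7 \left(-5\right) = \left(-5\right) \left(-35\right) = 175$)
$\left(418 + \frac{H}{s}\right) \frac{166 - 88}{A + 102} = \left(418 - \frac{97}{34 \cdot 366}\right) \frac{166 - 88}{175 + 102} = \left(418 - \frac{97}{12444}\right) \frac{78}{277} = \left(418 - \frac{97}{12444}\right) 78 \cdot \frac{1}{277} = \frac{5201495}{12444} \cdot \frac{78}{277} = \frac{67619435}{574498}$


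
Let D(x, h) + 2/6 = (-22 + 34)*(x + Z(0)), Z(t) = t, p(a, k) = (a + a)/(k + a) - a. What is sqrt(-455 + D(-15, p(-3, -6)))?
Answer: I*sqrt(5718)/3 ≈ 25.206*I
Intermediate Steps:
p(a, k) = -a + 2*a/(a + k) (p(a, k) = (2*a)/(a + k) - a = 2*a/(a + k) - a = -a + 2*a/(a + k))
D(x, h) = -1/3 + 12*x (D(x, h) = -1/3 + (-22 + 34)*(x + 0) = -1/3 + 12*x)
sqrt(-455 + D(-15, p(-3, -6))) = sqrt(-455 + (-1/3 + 12*(-15))) = sqrt(-455 + (-1/3 - 180)) = sqrt(-455 - 541/3) = sqrt(-1906/3) = I*sqrt(5718)/3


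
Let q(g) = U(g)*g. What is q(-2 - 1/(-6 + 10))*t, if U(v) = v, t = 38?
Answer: 1539/8 ≈ 192.38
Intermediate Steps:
q(g) = g² (q(g) = g*g = g²)
q(-2 - 1/(-6 + 10))*t = (-2 - 1/(-6 + 10))²*38 = (-2 - 1/4)²*38 = (-2 - 1*¼)²*38 = (-2 - ¼)²*38 = (-9/4)²*38 = (81/16)*38 = 1539/8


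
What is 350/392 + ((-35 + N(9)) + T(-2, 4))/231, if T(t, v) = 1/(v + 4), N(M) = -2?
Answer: 1355/1848 ≈ 0.73322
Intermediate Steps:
T(t, v) = 1/(4 + v)
350/392 + ((-35 + N(9)) + T(-2, 4))/231 = 350/392 + ((-35 - 2) + 1/(4 + 4))/231 = 350*(1/392) + (-37 + 1/8)*(1/231) = 25/28 + (-37 + ⅛)*(1/231) = 25/28 - 295/8*1/231 = 25/28 - 295/1848 = 1355/1848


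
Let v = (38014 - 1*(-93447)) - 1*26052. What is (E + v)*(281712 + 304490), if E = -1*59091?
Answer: 27151704236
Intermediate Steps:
v = 105409 (v = (38014 + 93447) - 26052 = 131461 - 26052 = 105409)
E = -59091
(E + v)*(281712 + 304490) = (-59091 + 105409)*(281712 + 304490) = 46318*586202 = 27151704236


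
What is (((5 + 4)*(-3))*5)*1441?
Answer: -194535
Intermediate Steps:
(((5 + 4)*(-3))*5)*1441 = ((9*(-3))*5)*1441 = -27*5*1441 = -135*1441 = -194535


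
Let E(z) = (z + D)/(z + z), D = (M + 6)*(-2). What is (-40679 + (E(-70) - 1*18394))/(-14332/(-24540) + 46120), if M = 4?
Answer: -5073724755/3961296962 ≈ -1.2808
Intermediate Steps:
D = -20 (D = (4 + 6)*(-2) = 10*(-2) = -20)
E(z) = (-20 + z)/(2*z) (E(z) = (z - 20)/(z + z) = (-20 + z)/((2*z)) = (-20 + z)*(1/(2*z)) = (-20 + z)/(2*z))
(-40679 + (E(-70) - 1*18394))/(-14332/(-24540) + 46120) = (-40679 + ((1/2)*(-20 - 70)/(-70) - 1*18394))/(-14332/(-24540) + 46120) = (-40679 + ((1/2)*(-1/70)*(-90) - 18394))/(-14332*(-1/24540) + 46120) = (-40679 + (9/14 - 18394))/(3583/6135 + 46120) = (-40679 - 257507/14)/(282949783/6135) = -827013/14*6135/282949783 = -5073724755/3961296962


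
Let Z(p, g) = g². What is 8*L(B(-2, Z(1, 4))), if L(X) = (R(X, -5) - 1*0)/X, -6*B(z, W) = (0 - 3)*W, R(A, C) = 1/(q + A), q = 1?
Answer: ⅑ ≈ 0.11111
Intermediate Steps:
R(A, C) = 1/(1 + A)
B(z, W) = W/2 (B(z, W) = -(0 - 3)*W/6 = -(-1)*W/2 = W/2)
L(X) = 1/(X*(1 + X)) (L(X) = (1/(1 + X) - 1*0)/X = (1/(1 + X) + 0)/X = 1/((1 + X)*X) = 1/(X*(1 + X)))
8*L(B(-2, Z(1, 4))) = 8*(1/((((½)*4²))*(1 + (½)*4²))) = 8*(1/((((½)*16))*(1 + (½)*16))) = 8*(1/(8*(1 + 8))) = 8*((⅛)/9) = 8*((⅛)*(⅑)) = 8*(1/72) = ⅑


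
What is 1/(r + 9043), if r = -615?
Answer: 1/8428 ≈ 0.00011865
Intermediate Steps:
1/(r + 9043) = 1/(-615 + 9043) = 1/8428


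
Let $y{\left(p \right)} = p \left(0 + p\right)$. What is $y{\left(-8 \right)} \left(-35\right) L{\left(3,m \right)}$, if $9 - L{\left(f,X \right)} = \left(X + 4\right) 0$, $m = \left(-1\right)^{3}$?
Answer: $-20160$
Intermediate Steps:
$m = -1$
$L{\left(f,X \right)} = 9$ ($L{\left(f,X \right)} = 9 - \left(X + 4\right) 0 = 9 - \left(4 + X\right) 0 = 9 - 0 = 9 + 0 = 9$)
$y{\left(p \right)} = p^{2}$ ($y{\left(p \right)} = p p = p^{2}$)
$y{\left(-8 \right)} \left(-35\right) L{\left(3,m \right)} = \left(-8\right)^{2} \left(-35\right) 9 = 64 \left(-35\right) 9 = \left(-2240\right) 9 = -20160$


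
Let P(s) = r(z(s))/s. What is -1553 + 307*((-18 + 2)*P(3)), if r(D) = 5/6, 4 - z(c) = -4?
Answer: -26257/9 ≈ -2917.4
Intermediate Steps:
z(c) = 8 (z(c) = 4 - 1*(-4) = 4 + 4 = 8)
r(D) = ⅚ (r(D) = 5*(⅙) = ⅚)
P(s) = 5/(6*s)
-1553 + 307*((-18 + 2)*P(3)) = -1553 + 307*((-18 + 2)*((⅚)/3)) = -1553 + 307*(-40/(3*3)) = -1553 + 307*(-16*5/18) = -1553 + 307*(-40/9) = -1553 - 12280/9 = -26257/9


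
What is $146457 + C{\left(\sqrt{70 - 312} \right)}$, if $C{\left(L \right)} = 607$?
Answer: $147064$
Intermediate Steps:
$146457 + C{\left(\sqrt{70 - 312} \right)} = 146457 + 607 = 147064$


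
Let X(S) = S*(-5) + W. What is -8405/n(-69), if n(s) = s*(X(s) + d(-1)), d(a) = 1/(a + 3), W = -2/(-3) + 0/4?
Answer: 16810/47771 ≈ 0.35189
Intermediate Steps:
W = ⅔ (W = -2*(-⅓) + 0*(¼) = ⅔ + 0 = ⅔ ≈ 0.66667)
d(a) = 1/(3 + a)
X(S) = ⅔ - 5*S (X(S) = S*(-5) + ⅔ = -5*S + ⅔ = ⅔ - 5*S)
n(s) = s*(7/6 - 5*s) (n(s) = s*((⅔ - 5*s) + 1/(3 - 1)) = s*((⅔ - 5*s) + 1/2) = s*((⅔ - 5*s) + ½) = s*(7/6 - 5*s))
-8405/n(-69) = -8405*(-2/(23*(7 - 30*(-69)))) = -8405*(-2/(23*(7 + 2070))) = -8405/((⅙)*(-69)*2077) = -8405/(-47771/2) = -8405*(-2/47771) = 16810/47771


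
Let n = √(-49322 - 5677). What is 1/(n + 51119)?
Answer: 527/26940280 - 9*I*√679/2613207160 ≈ 1.9562e-5 - 8.9744e-8*I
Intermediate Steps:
n = 9*I*√679 (n = √(-54999) = 9*I*√679 ≈ 234.52*I)
1/(n + 51119) = 1/(9*I*√679 + 51119) = 1/(51119 + 9*I*√679)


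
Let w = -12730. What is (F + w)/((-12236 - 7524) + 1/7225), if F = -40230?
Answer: 382636000/142765999 ≈ 2.6802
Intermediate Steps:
(F + w)/((-12236 - 7524) + 1/7225) = (-40230 - 12730)/((-12236 - 7524) + 1/7225) = -52960/(-19760 + 1/7225) = -52960/(-142765999/7225) = -52960*(-7225/142765999) = 382636000/142765999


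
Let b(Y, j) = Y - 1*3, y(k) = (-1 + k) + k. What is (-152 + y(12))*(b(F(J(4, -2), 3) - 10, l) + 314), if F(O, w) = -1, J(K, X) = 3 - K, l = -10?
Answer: -38700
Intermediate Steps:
y(k) = -1 + 2*k
b(Y, j) = -3 + Y (b(Y, j) = Y - 3 = -3 + Y)
(-152 + y(12))*(b(F(J(4, -2), 3) - 10, l) + 314) = (-152 + (-1 + 2*12))*((-3 + (-1 - 10)) + 314) = (-152 + (-1 + 24))*((-3 - 11) + 314) = (-152 + 23)*(-14 + 314) = -129*300 = -38700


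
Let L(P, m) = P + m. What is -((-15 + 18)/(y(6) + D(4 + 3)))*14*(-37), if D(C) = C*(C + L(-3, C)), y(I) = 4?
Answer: 518/27 ≈ 19.185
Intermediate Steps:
D(C) = C*(-3 + 2*C) (D(C) = C*(C + (-3 + C)) = C*(-3 + 2*C))
-((-15 + 18)/(y(6) + D(4 + 3)))*14*(-37) = -((-15 + 18)/(4 + (4 + 3)*(-3 + 2*(4 + 3))))*14*(-37) = -(3/(4 + 7*(-3 + 2*7)))*14*(-37) = -(3/(4 + 7*(-3 + 14)))*14*(-37) = -(3/(4 + 7*11))*14*(-37) = -(3/(4 + 77))*14*(-37) = -(3/81)*14*(-37) = -(3*(1/81))*14*(-37) = -(1/27)*14*(-37) = -14*(-37)/27 = -1*(-518/27) = 518/27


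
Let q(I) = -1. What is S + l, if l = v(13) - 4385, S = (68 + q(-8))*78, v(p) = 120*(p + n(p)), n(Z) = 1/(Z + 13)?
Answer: 31273/13 ≈ 2405.6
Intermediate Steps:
n(Z) = 1/(13 + Z)
v(p) = 120*p + 120/(13 + p) (v(p) = 120*(p + 1/(13 + p)) = 120*p + 120/(13 + p))
S = 5226 (S = (68 - 1)*78 = 67*78 = 5226)
l = -36665/13 (l = 120*(1 + 13*(13 + 13))/(13 + 13) - 4385 = 120*(1 + 13*26)/26 - 4385 = 120*(1/26)*(1 + 338) - 4385 = 120*(1/26)*339 - 4385 = 20340/13 - 4385 = -36665/13 ≈ -2820.4)
S + l = 5226 - 36665/13 = 31273/13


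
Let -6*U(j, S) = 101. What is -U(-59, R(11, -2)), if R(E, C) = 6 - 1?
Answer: 101/6 ≈ 16.833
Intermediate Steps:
R(E, C) = 5
U(j, S) = -101/6 (U(j, S) = -⅙*101 = -101/6)
-U(-59, R(11, -2)) = -1*(-101/6) = 101/6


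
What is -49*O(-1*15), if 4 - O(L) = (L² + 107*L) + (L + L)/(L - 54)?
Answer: -1559278/23 ≈ -67795.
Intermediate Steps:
O(L) = 4 - L² - 107*L - 2*L/(-54 + L) (O(L) = 4 - ((L² + 107*L) + (L + L)/(L - 54)) = 4 - ((L² + 107*L) + (2*L)/(-54 + L)) = 4 - ((L² + 107*L) + 2*L/(-54 + L)) = 4 - (L² + 107*L + 2*L/(-54 + L)) = 4 + (-L² - 107*L - 2*L/(-54 + L)) = 4 - L² - 107*L - 2*L/(-54 + L))
-49*O(-1*15) = -49*(-216 - (-1*15)³ - 53*(-1*15)² + 5780*(-1*15))/(-54 - 1*15) = -49*(-216 - 1*(-15)³ - 53*(-15)² + 5780*(-15))/(-54 - 15) = -49*(-216 - 1*(-3375) - 53*225 - 86700)/(-69) = -(-49)*(-216 + 3375 - 11925 - 86700)/69 = -(-49)*(-95466)/69 = -49*31822/23 = -1559278/23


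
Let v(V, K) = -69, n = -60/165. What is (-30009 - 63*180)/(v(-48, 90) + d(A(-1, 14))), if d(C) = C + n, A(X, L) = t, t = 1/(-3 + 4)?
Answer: 454839/752 ≈ 604.84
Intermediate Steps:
n = -4/11 (n = -60*1/165 = -4/11 ≈ -0.36364)
t = 1 (t = 1/1 = 1)
A(X, L) = 1
d(C) = -4/11 + C (d(C) = C - 4/11 = -4/11 + C)
(-30009 - 63*180)/(v(-48, 90) + d(A(-1, 14))) = (-30009 - 63*180)/(-69 + (-4/11 + 1)) = (-30009 - 11340)/(-69 + 7/11) = -41349/(-752/11) = -41349*(-11/752) = 454839/752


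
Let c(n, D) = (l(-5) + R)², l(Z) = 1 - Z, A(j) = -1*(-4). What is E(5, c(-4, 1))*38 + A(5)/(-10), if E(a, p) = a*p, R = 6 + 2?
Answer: 186198/5 ≈ 37240.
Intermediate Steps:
A(j) = 4
R = 8
c(n, D) = 196 (c(n, D) = ((1 - 1*(-5)) + 8)² = ((1 + 5) + 8)² = (6 + 8)² = 14² = 196)
E(5, c(-4, 1))*38 + A(5)/(-10) = (5*196)*38 + 4/(-10) = 980*38 + 4*(-⅒) = 37240 - ⅖ = 186198/5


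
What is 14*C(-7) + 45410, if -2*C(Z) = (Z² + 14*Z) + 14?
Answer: 45655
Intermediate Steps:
C(Z) = -7 - 7*Z - Z²/2 (C(Z) = -((Z² + 14*Z) + 14)/2 = -(14 + Z² + 14*Z)/2 = -7 - 7*Z - Z²/2)
14*C(-7) + 45410 = 14*(-7 - 7*(-7) - ½*(-7)²) + 45410 = 14*(-7 + 49 - ½*49) + 45410 = 14*(-7 + 49 - 49/2) + 45410 = 14*(35/2) + 45410 = 245 + 45410 = 45655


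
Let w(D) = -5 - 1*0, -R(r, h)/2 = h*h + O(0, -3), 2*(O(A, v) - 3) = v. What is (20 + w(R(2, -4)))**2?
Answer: 225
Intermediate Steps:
O(A, v) = 3 + v/2
R(r, h) = -3 - 2*h**2 (R(r, h) = -2*(h*h + (3 + (1/2)*(-3))) = -2*(h**2 + (3 - 3/2)) = -2*(h**2 + 3/2) = -2*(3/2 + h**2) = -3 - 2*h**2)
w(D) = -5 (w(D) = -5 + 0 = -5)
(20 + w(R(2, -4)))**2 = (20 - 5)**2 = 15**2 = 225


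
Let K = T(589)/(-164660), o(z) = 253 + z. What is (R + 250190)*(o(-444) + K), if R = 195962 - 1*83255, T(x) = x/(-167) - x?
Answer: -476489301348499/6874555 ≈ -6.9312e+7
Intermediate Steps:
T(x) = -168*x/167 (T(x) = x*(-1/167) - x = -x/167 - x = -168*x/167)
R = 112707 (R = 195962 - 83255 = 112707)
K = 24738/6874555 (K = -168/167*589/(-164660) = -98952/167*(-1/164660) = 24738/6874555 ≈ 0.0035985)
(R + 250190)*(o(-444) + K) = (112707 + 250190)*((253 - 444) + 24738/6874555) = 362897*(-191 + 24738/6874555) = 362897*(-1313015267/6874555) = -476489301348499/6874555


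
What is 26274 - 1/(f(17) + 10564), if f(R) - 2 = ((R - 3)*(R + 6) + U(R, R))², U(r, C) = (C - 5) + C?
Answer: 3514594157/133767 ≈ 26274.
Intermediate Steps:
U(r, C) = -5 + 2*C (U(r, C) = (-5 + C) + C = -5 + 2*C)
f(R) = 2 + (-5 + 2*R + (-3 + R)*(6 + R))² (f(R) = 2 + ((R - 3)*(R + 6) + (-5 + 2*R))² = 2 + ((-3 + R)*(6 + R) + (-5 + 2*R))² = 2 + (-5 + 2*R + (-3 + R)*(6 + R))²)
26274 - 1/(f(17) + 10564) = 26274 - 1/((2 + (-23 + 17² + 5*17)²) + 10564) = 26274 - 1/((2 + (-23 + 289 + 85)²) + 10564) = 26274 - 1/((2 + 351²) + 10564) = 26274 - 1/((2 + 123201) + 10564) = 26274 - 1/(123203 + 10564) = 26274 - 1/133767 = 3514594157/133767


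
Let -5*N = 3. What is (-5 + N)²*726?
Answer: 569184/25 ≈ 22767.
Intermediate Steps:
N = -⅗ (N = -⅕*3 = -⅗ ≈ -0.60000)
(-5 + N)²*726 = (-5 - ⅗)²*726 = (-28/5)²*726 = (784/25)*726 = 569184/25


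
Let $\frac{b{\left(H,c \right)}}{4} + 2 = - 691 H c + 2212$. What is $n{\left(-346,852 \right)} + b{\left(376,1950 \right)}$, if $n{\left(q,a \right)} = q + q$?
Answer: $-2026556652$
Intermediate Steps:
$b{\left(H,c \right)} = 8840 - 2764 H c$ ($b{\left(H,c \right)} = -8 + 4 \left(- 691 H c + 2212\right) = -8 + 4 \left(2212 - 691 H c\right) = -8 - \left(-8848 + 2764 H c\right) = 8840 - 2764 H c$)
$n{\left(q,a \right)} = 2 q$
$n{\left(-346,852 \right)} + b{\left(376,1950 \right)} = 2 \left(-346\right) + \left(8840 - 1039264 \cdot 1950\right) = -692 + \left(8840 - 2026564800\right) = -692 - 2026555960 = -2026556652$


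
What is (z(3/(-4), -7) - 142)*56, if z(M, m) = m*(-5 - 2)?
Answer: -5208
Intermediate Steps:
z(M, m) = -7*m (z(M, m) = m*(-7) = -7*m)
(z(3/(-4), -7) - 142)*56 = (-7*(-7) - 142)*56 = (49 - 142)*56 = -93*56 = -5208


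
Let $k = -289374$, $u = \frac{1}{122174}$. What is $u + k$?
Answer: $- \frac{35353979075}{122174} \approx -2.8937 \cdot 10^{5}$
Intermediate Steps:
$u = \frac{1}{122174} \approx 8.185 \cdot 10^{-6}$
$u + k = \frac{1}{122174} - 289374 = - \frac{35353979075}{122174}$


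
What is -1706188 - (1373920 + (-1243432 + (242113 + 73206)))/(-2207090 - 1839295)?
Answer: -6903893084573/4046385 ≈ -1.7062e+6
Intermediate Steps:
-1706188 - (1373920 + (-1243432 + (242113 + 73206)))/(-2207090 - 1839295) = -1706188 - (1373920 + (-1243432 + 315319))/(-4046385) = -1706188 - (1373920 - 928113)*(-1)/4046385 = -1706188 - 445807*(-1)/4046385 = -1706188 - 1*(-445807/4046385) = -1706188 + 445807/4046385 = -6903893084573/4046385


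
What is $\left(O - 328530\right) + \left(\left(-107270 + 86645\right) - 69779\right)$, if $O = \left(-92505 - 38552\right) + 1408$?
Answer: $-548583$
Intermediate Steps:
$O = -129649$ ($O = -131057 + 1408 = -129649$)
$\left(O - 328530\right) + \left(\left(-107270 + 86645\right) - 69779\right) = \left(-129649 - 328530\right) + \left(\left(-107270 + 86645\right) - 69779\right) = -458179 - 90404 = -548583$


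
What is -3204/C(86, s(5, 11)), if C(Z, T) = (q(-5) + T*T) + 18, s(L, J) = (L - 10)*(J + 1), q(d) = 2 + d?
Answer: -1068/1205 ≈ -0.88631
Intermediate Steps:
s(L, J) = (1 + J)*(-10 + L) (s(L, J) = (-10 + L)*(1 + J) = (1 + J)*(-10 + L))
C(Z, T) = 15 + T**2 (C(Z, T) = ((2 - 5) + T*T) + 18 = (-3 + T**2) + 18 = 15 + T**2)
-3204/C(86, s(5, 11)) = -3204/(15 + (-10 + 5 - 10*11 + 11*5)**2) = -3204/(15 + (-10 + 5 - 110 + 55)**2) = -3204/(15 + (-60)**2) = -3204/(15 + 3600) = -3204/3615 = -3204*1/3615 = -1068/1205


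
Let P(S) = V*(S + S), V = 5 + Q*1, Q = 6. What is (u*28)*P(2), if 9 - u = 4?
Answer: 6160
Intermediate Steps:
u = 5 (u = 9 - 1*4 = 9 - 4 = 5)
V = 11 (V = 5 + 6*1 = 5 + 6 = 11)
P(S) = 22*S (P(S) = 11*(S + S) = 11*(2*S) = 22*S)
(u*28)*P(2) = (5*28)*(22*2) = 140*44 = 6160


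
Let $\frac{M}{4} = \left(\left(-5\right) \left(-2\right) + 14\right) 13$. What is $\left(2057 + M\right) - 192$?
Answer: $3113$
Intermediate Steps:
$M = 1248$ ($M = 4 \left(\left(-5\right) \left(-2\right) + 14\right) 13 = 4 \left(10 + 14\right) 13 = 4 \cdot 24 \cdot 13 = 4 \cdot 312 = 1248$)
$\left(2057 + M\right) - 192 = \left(2057 + 1248\right) - 192 = 3305 - 192 = 3113$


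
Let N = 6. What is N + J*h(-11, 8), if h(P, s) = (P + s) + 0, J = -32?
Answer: 102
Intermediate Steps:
h(P, s) = P + s
N + J*h(-11, 8) = 6 - 32*(-11 + 8) = 6 - 32*(-3) = 6 + 96 = 102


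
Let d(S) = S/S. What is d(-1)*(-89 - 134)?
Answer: -223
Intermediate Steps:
d(S) = 1
d(-1)*(-89 - 134) = 1*(-89 - 134) = 1*(-223) = -223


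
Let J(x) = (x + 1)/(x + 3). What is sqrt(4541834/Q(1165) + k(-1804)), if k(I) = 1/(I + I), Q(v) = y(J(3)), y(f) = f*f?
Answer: sqrt(33257288786722)/1804 ≈ 3196.7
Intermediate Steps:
J(x) = (1 + x)/(3 + x)
y(f) = f**2
Q(v) = 4/9 (Q(v) = ((1 + 3)/(3 + 3))**2 = (4/6)**2 = ((1/6)*4)**2 = (2/3)**2 = 4/9)
k(I) = 1/(2*I)
sqrt(4541834/Q(1165) + k(-1804)) = sqrt(4541834/(4/9) + (1/2)/(-1804)) = sqrt(4541834*(9/4) + (1/2)*(-1/1804)) = sqrt(20438253/2 - 1/3608) = sqrt(36870608411/3608) = sqrt(33257288786722)/1804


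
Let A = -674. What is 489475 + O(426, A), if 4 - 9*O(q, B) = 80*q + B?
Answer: 1457291/3 ≈ 4.8576e+5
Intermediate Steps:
O(q, B) = 4/9 - 80*q/9 - B/9 (O(q, B) = 4/9 - (80*q + B)/9 = 4/9 - (B + 80*q)/9 = 4/9 + (-80*q/9 - B/9) = 4/9 - 80*q/9 - B/9)
489475 + O(426, A) = 489475 + (4/9 - 80/9*426 - ⅑*(-674)) = 489475 + (4/9 - 11360/3 + 674/9) = 489475 - 11134/3 = 1457291/3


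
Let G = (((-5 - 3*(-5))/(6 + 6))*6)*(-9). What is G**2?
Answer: 2025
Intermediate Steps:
G = -45 (G = (((-5 + 15)/12)*6)*(-9) = ((10*(1/12))*6)*(-9) = ((5/6)*6)*(-9) = 5*(-9) = -45)
G**2 = (-45)**2 = 2025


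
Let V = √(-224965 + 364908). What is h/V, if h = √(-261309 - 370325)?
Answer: I*√88392756862/139943 ≈ 2.1245*I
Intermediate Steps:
h = I*√631634 (h = √(-631634) = I*√631634 ≈ 794.75*I)
V = √139943 ≈ 374.09
h/V = (I*√631634)/(√139943) = (I*√631634)*(√139943/139943) = I*√88392756862/139943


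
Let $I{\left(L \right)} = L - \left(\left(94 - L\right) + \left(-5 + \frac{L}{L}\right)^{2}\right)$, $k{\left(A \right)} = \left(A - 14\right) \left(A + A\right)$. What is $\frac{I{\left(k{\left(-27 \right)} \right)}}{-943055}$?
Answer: $- \frac{4318}{943055} \approx -0.0045787$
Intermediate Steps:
$k{\left(A \right)} = 2 A \left(-14 + A\right)$ ($k{\left(A \right)} = \left(-14 + A\right) 2 A = 2 A \left(-14 + A\right)$)
$I{\left(L \right)} = -110 + 2 L$ ($I{\left(L \right)} = L - \left(\left(94 - L\right) + \left(-5 + 1\right)^{2}\right) = L - \left(\left(94 - L\right) + \left(-4\right)^{2}\right) = L - \left(\left(94 - L\right) + 16\right) = L - \left(110 - L\right) = L + \left(-110 + L\right) = -110 + 2 L$)
$\frac{I{\left(k{\left(-27 \right)} \right)}}{-943055} = \frac{-110 + 2 \cdot 2 \left(-27\right) \left(-14 - 27\right)}{-943055} = \left(-110 + 2 \cdot 2 \left(-27\right) \left(-41\right)\right) \left(- \frac{1}{943055}\right) = \left(-110 + 2 \cdot 2214\right) \left(- \frac{1}{943055}\right) = \left(-110 + 4428\right) \left(- \frac{1}{943055}\right) = 4318 \left(- \frac{1}{943055}\right) = - \frac{4318}{943055}$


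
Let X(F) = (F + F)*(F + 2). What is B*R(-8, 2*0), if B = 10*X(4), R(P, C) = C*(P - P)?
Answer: 0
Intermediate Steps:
X(F) = 2*F*(2 + F) (X(F) = (2*F)*(2 + F) = 2*F*(2 + F))
R(P, C) = 0 (R(P, C) = C*0 = 0)
B = 480 (B = 10*(2*4*(2 + 4)) = 10*(2*4*6) = 10*48 = 480)
B*R(-8, 2*0) = 480*0 = 0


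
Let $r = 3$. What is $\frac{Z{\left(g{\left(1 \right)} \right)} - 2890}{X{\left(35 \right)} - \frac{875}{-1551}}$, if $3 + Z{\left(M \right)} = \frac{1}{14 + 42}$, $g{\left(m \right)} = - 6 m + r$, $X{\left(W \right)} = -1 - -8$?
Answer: $- \frac{251272857}{656992} \approx -382.46$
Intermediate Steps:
$X{\left(W \right)} = 7$ ($X{\left(W \right)} = -1 + 8 = 7$)
$g{\left(m \right)} = 3 - 6 m$ ($g{\left(m \right)} = - 6 m + 3 = 3 - 6 m$)
$Z{\left(M \right)} = - \frac{167}{56}$ ($Z{\left(M \right)} = -3 + \frac{1}{14 + 42} = -3 + \frac{1}{56} = - \frac{167}{56}$)
$\frac{Z{\left(g{\left(1 \right)} \right)} - 2890}{X{\left(35 \right)} - \frac{875}{-1551}} = \frac{- \frac{167}{56} - 2890}{7 - \frac{875}{-1551}} = - \frac{162007}{56 \left(7 - - \frac{875}{1551}\right)} = - \frac{162007}{56 \left(7 + \frac{875}{1551}\right)} = - \frac{162007}{56 \cdot \frac{11732}{1551}} = \left(- \frac{162007}{56}\right) \frac{1551}{11732} = - \frac{251272857}{656992}$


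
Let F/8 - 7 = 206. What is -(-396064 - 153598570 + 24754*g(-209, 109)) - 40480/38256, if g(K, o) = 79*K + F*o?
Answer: -9647687431786/2391 ≈ -4.0350e+9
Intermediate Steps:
F = 1704 (F = 56 + 8*206 = 56 + 1648 = 1704)
g(K, o) = 79*K + 1704*o
-(-396064 - 153598570 + 24754*g(-209, 109)) - 40480/38256 = -(4188599586 - 153598570) - 40480/38256 = -24754/(1/((-16511 + 185736) + (-6205 - 16))) - 40480*1/38256 = -24754/(1/(169225 - 6221)) - 2530/2391 = -24754/(1/163004) - 2530/2391 = -24754/1/163004 - 2530/2391 = -24754*163004 - 2530/2391 = -4035001016 - 2530/2391 = -9647687431786/2391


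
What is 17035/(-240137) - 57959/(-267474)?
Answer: 9361680793/64230403938 ≈ 0.14575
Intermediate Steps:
17035/(-240137) - 57959/(-267474) = 17035*(-1/240137) - 57959*(-1/267474) = -17035/240137 + 57959/267474 = 9361680793/64230403938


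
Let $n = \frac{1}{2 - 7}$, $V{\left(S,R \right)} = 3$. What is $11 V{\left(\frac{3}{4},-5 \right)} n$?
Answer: $- \frac{33}{5} \approx -6.6$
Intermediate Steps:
$n = - \frac{1}{5}$ ($n = \frac{1}{-5} = - \frac{1}{5} \approx -0.2$)
$11 V{\left(\frac{3}{4},-5 \right)} n = 11 \cdot 3 \left(- \frac{1}{5}\right) = 33 \left(- \frac{1}{5}\right) = - \frac{33}{5}$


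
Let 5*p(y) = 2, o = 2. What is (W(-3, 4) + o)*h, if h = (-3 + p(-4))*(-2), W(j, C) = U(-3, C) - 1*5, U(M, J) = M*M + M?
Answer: 78/5 ≈ 15.600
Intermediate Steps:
U(M, J) = M + M² (U(M, J) = M² + M = M + M²)
p(y) = ⅖ (p(y) = (⅕)*2 = ⅖)
W(j, C) = 1 (W(j, C) = -3*(1 - 3) - 1*5 = -3*(-2) - 5 = 6 - 5 = 1)
h = 26/5 (h = (-3 + ⅖)*(-2) = -13/5*(-2) = 26/5 ≈ 5.2000)
(W(-3, 4) + o)*h = (1 + 2)*(26/5) = 3*(26/5) = 78/5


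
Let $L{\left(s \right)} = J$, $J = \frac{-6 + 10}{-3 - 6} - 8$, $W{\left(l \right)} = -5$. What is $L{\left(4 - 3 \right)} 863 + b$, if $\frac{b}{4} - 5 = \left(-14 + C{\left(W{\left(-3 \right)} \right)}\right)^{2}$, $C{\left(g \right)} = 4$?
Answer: $- \frac{61808}{9} \approx -6867.6$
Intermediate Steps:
$J = - \frac{76}{9}$ ($J = \frac{4}{-9} - 8 = 4 \left(- \frac{1}{9}\right) - 8 = - \frac{4}{9} - 8 = - \frac{76}{9} \approx -8.4444$)
$L{\left(s \right)} = - \frac{76}{9}$
$b = 420$ ($b = 20 + 4 \left(-14 + 4\right)^{2} = 20 + 4 \left(-10\right)^{2} = 20 + 4 \cdot 100 = 20 + 400 = 420$)
$L{\left(4 - 3 \right)} 863 + b = \left(- \frac{76}{9}\right) 863 + 420 = - \frac{65588}{9} + 420 = - \frac{61808}{9}$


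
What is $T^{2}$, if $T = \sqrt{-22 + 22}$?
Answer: $0$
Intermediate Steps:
$T = 0$ ($T = \sqrt{0} = 0$)
$T^{2} = 0^{2} = 0$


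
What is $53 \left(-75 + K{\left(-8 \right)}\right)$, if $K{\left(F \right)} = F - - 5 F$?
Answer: $-6519$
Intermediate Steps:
$K{\left(F \right)} = 6 F$ ($K{\left(F \right)} = F + 5 F = 6 F$)
$53 \left(-75 + K{\left(-8 \right)}\right) = 53 \left(-75 + 6 \left(-8\right)\right) = 53 \left(-75 - 48\right) = 53 \left(-123\right) = -6519$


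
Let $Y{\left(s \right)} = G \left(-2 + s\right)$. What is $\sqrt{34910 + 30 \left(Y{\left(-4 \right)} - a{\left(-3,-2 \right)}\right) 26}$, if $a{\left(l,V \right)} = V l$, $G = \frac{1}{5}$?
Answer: $\sqrt{29294} \approx 171.15$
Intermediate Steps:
$G = \frac{1}{5} \approx 0.2$
$Y{\left(s \right)} = - \frac{2}{5} + \frac{s}{5}$ ($Y{\left(s \right)} = \frac{-2 + s}{5} = - \frac{2}{5} + \frac{s}{5}$)
$\sqrt{34910 + 30 \left(Y{\left(-4 \right)} - a{\left(-3,-2 \right)}\right) 26} = \sqrt{34910 + 30 \left(\left(- \frac{2}{5} + \frac{1}{5} \left(-4\right)\right) - \left(-2\right) \left(-3\right)\right) 26} = \sqrt{34910 + 30 \left(\left(- \frac{2}{5} - \frac{4}{5}\right) - 6\right) 26} = \sqrt{34910 + 30 \left(- \frac{6}{5} - 6\right) 26} = \sqrt{34910 + 30 \left(- \frac{36}{5}\right) 26} = \sqrt{34910 - 5616} = \sqrt{29294}$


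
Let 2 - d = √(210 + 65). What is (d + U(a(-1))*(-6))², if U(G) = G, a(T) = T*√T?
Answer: (2 - 5*√11 + 6*I)² ≈ 176.67 - 175.0*I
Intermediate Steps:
a(T) = T^(3/2)
d = 2 - 5*√11 (d = 2 - √(210 + 65) = 2 - √275 = 2 - 5*√11 ≈ -14.583)
(d + U(a(-1))*(-6))² = ((2 - 5*√11) + (-1)^(3/2)*(-6))² = ((2 - 5*√11) - I*(-6))² = ((2 - 5*√11) + 6*I)² = (2 - 5*√11 + 6*I)²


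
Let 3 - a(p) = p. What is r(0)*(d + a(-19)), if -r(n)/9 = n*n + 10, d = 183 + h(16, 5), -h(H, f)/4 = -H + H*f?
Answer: 4590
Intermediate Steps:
a(p) = 3 - p
h(H, f) = 4*H - 4*H*f (h(H, f) = -4*(-H + H*f) = 4*H - 4*H*f)
d = -73 (d = 183 + 4*16*(1 - 1*5) = 183 + 4*16*(1 - 5) = 183 + 4*16*(-4) = 183 - 256 = -73)
r(n) = -90 - 9*n² (r(n) = -9*(n*n + 10) = -9*(n² + 10) = -9*(10 + n²) = -90 - 9*n²)
r(0)*(d + a(-19)) = (-90 - 9*0²)*(-73 + (3 - 1*(-19))) = (-90 - 9*0)*(-73 + (3 + 19)) = (-90 + 0)*(-73 + 22) = -90*(-51) = 4590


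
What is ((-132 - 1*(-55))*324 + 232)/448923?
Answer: -24716/448923 ≈ -0.055056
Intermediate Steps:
((-132 - 1*(-55))*324 + 232)/448923 = ((-132 + 55)*324 + 232)*(1/448923) = (-77*324 + 232)*(1/448923) = (-24948 + 232)*(1/448923) = -24716*1/448923 = -24716/448923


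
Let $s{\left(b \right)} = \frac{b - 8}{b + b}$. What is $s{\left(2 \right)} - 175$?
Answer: $- \frac{353}{2} \approx -176.5$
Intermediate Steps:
$s{\left(b \right)} = \frac{-8 + b}{2 b}$ ($s{\left(b \right)} = \frac{b - 8}{2 b} = \left(b - 8\right) \frac{1}{2 b} = \left(-8 + b\right) \frac{1}{2 b} = \frac{-8 + b}{2 b}$)
$s{\left(2 \right)} - 175 = \frac{-8 + 2}{2 \cdot 2} - 175 = \frac{1}{2} \cdot \frac{1}{2} \left(-6\right) - 175 = - \frac{3}{2} - 175 = - \frac{353}{2}$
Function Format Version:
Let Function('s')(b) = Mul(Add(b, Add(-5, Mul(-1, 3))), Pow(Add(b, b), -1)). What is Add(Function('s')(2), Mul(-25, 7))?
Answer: Rational(-353, 2) ≈ -176.50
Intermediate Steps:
Function('s')(b) = Mul(Rational(1, 2), Pow(b, -1), Add(-8, b)) (Function('s')(b) = Mul(Add(b, Add(-5, -3)), Pow(Mul(2, b), -1)) = Mul(Add(b, -8), Mul(Rational(1, 2), Pow(b, -1))) = Mul(Add(-8, b), Mul(Rational(1, 2), Pow(b, -1))) = Mul(Rational(1, 2), Pow(b, -1), Add(-8, b)))
Add(Function('s')(2), Mul(-25, 7)) = Add(Mul(Rational(1, 2), Pow(2, -1), Add(-8, 2)), Mul(-25, 7)) = Add(Mul(Rational(1, 2), Rational(1, 2), -6), -175) = Add(Rational(-3, 2), -175) = Rational(-353, 2)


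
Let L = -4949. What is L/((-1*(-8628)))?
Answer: -4949/8628 ≈ -0.57360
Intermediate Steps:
L/((-1*(-8628))) = -4949/((-1*(-8628))) = -4949/8628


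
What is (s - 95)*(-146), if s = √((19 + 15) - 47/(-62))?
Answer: 13870 - 73*√133610/31 ≈ 13009.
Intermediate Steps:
s = √133610/62 (s = √(34 - 47*(-1/62)) = √(34 + 47/62) = √(2155/62) = √133610/62 ≈ 5.8956)
(s - 95)*(-146) = (√133610/62 - 95)*(-146) = (-95 + √133610/62)*(-146) = 13870 - 73*√133610/31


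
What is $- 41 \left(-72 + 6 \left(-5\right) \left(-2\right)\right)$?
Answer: $492$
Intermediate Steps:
$- 41 \left(-72 + 6 \left(-5\right) \left(-2\right)\right) = - 41 \left(-72 - -60\right) = - 41 \left(-72 + 60\right) = \left(-41\right) \left(-12\right) = 492$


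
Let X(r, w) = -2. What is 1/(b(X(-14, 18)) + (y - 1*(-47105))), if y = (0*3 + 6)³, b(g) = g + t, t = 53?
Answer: 1/47372 ≈ 2.1110e-5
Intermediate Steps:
b(g) = 53 + g (b(g) = g + 53 = 53 + g)
y = 216 (y = (0 + 6)³ = 6³ = 216)
1/(b(X(-14, 18)) + (y - 1*(-47105))) = 1/((53 - 2) + (216 - 1*(-47105))) = 1/(51 + (216 + 47105)) = 1/(51 + 47321) = 1/47372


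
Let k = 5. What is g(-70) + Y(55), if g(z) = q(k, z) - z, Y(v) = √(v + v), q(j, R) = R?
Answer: √110 ≈ 10.488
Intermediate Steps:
Y(v) = √2*√v (Y(v) = √(2*v) = √2*√v)
g(z) = 0 (g(z) = z - z = 0)
g(-70) + Y(55) = 0 + √2*√55 = 0 + √110 = √110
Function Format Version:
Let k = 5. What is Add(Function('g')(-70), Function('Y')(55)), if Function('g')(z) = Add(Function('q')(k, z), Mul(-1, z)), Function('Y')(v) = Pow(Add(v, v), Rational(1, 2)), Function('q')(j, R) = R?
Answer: Pow(110, Rational(1, 2)) ≈ 10.488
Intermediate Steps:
Function('Y')(v) = Mul(Pow(2, Rational(1, 2)), Pow(v, Rational(1, 2))) (Function('Y')(v) = Pow(Mul(2, v), Rational(1, 2)) = Mul(Pow(2, Rational(1, 2)), Pow(v, Rational(1, 2))))
Function('g')(z) = 0 (Function('g')(z) = Add(z, Mul(-1, z)) = 0)
Add(Function('g')(-70), Function('Y')(55)) = Add(0, Mul(Pow(2, Rational(1, 2)), Pow(55, Rational(1, 2)))) = Add(0, Pow(110, Rational(1, 2))) = Pow(110, Rational(1, 2))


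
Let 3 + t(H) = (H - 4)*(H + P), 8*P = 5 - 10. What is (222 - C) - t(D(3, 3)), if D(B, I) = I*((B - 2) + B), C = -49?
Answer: 183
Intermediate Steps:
D(B, I) = I*(-2 + 2*B) (D(B, I) = I*((-2 + B) + B) = I*(-2 + 2*B))
P = -5/8 (P = (5 - 10)/8 = (⅛)*(-5) = -5/8 ≈ -0.62500)
t(H) = -3 + (-4 + H)*(-5/8 + H) (t(H) = -3 + (H - 4)*(H - 5/8) = -3 + (-4 + H)*(-5/8 + H))
(222 - C) - t(D(3, 3)) = (222 - 1*(-49)) - (-½ + (2*3*(-1 + 3))² - 37*3*(-1 + 3)/4) = (222 + 49) - (-½ + (2*3*2)² - 37*3*2/4) = 271 - (-½ + 12² - 37/8*12) = 271 - (-½ + 144 - 111/2) = 271 - 1*88 = 271 - 88 = 183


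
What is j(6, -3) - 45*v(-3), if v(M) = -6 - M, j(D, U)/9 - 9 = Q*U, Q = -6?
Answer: 378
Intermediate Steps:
j(D, U) = 81 - 54*U (j(D, U) = 81 + 9*(-6*U) = 81 - 54*U)
j(6, -3) - 45*v(-3) = (81 - 54*(-3)) - 45*(-6 - 1*(-3)) = (81 + 162) - 45*(-6 + 3) = 243 - 45*(-3) = 243 + 135 = 378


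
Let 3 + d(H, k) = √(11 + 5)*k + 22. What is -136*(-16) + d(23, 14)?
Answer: 2251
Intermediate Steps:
d(H, k) = 19 + 4*k (d(H, k) = -3 + (√(11 + 5)*k + 22) = -3 + (√16*k + 22) = -3 + (4*k + 22) = -3 + (22 + 4*k) = 19 + 4*k)
-136*(-16) + d(23, 14) = -136*(-16) + (19 + 4*14) = 2176 + (19 + 56) = 2176 + 75 = 2251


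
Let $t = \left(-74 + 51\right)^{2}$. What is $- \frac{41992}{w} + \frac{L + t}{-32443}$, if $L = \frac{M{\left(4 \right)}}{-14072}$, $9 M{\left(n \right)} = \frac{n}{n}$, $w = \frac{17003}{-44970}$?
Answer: $\frac{7759053135411737987}{69862624611192} \approx 1.1106 \cdot 10^{5}$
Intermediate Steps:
$w = - \frac{17003}{44970}$ ($w = 17003 \left(- \frac{1}{44970}\right) = - \frac{17003}{44970} \approx -0.3781$)
$t = 529$ ($t = \left(-23\right)^{2} = 529$)
$M{\left(n \right)} = \frac{1}{9}$ ($M{\left(n \right)} = \frac{n \frac{1}{n}}{9} = \frac{1}{9} \cdot 1 = \frac{1}{9}$)
$L = - \frac{1}{126648}$ ($L = \frac{1}{9 \left(-14072\right)} = \frac{1}{9} \left(- \frac{1}{14072}\right) = - \frac{1}{126648} \approx -7.8959 \cdot 10^{-6}$)
$- \frac{41992}{w} + \frac{L + t}{-32443} = - \frac{41992}{- \frac{17003}{44970}} + \frac{- \frac{1}{126648} + 529}{-32443} = \left(-41992\right) \left(- \frac{44970}{17003}\right) + \frac{66996791}{126648} \left(- \frac{1}{32443}\right) = \frac{1888380240}{17003} - \frac{66996791}{4108841064} = \frac{7759053135411737987}{69862624611192}$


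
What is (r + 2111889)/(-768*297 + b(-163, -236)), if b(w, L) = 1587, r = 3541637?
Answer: -5653526/226509 ≈ -24.959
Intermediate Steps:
(r + 2111889)/(-768*297 + b(-163, -236)) = (3541637 + 2111889)/(-768*297 + 1587) = 5653526/(-228096 + 1587) = 5653526/(-226509) = 5653526*(-1/226509) = -5653526/226509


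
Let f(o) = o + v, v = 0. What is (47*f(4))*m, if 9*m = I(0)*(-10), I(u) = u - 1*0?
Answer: 0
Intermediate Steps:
I(u) = u (I(u) = u + 0 = u)
f(o) = o (f(o) = o + 0 = o)
m = 0 (m = (0*(-10))/9 = (1/9)*0 = 0)
(47*f(4))*m = (47*4)*0 = 188*0 = 0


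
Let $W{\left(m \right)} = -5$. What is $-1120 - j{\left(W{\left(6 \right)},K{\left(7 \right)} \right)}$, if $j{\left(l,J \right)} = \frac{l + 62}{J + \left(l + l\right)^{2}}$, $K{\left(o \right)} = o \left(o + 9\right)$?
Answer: $- \frac{237497}{212} \approx -1120.3$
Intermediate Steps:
$K{\left(o \right)} = o \left(9 + o\right)$
$j{\left(l,J \right)} = \frac{62 + l}{J + 4 l^{2}}$ ($j{\left(l,J \right)} = \frac{62 + l}{J + \left(2 l\right)^{2}} = \frac{62 + l}{J + 4 l^{2}}$)
$-1120 - j{\left(W{\left(6 \right)},K{\left(7 \right)} \right)} = -1120 - \frac{62 - 5}{7 \left(9 + 7\right) + 4 \left(-5\right)^{2}} = -1120 - \frac{1}{7 \cdot 16 + 4 \cdot 25} \cdot 57 = -1120 - \frac{1}{112 + 100} \cdot 57 = -1120 - \frac{1}{212} \cdot 57 = -1120 - \frac{57}{212} = - \frac{237497}{212}$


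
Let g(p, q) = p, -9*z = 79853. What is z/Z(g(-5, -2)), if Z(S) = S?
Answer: 79853/45 ≈ 1774.5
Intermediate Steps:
z = -79853/9 (z = -⅑*79853 = -79853/9 ≈ -8872.6)
z/Z(g(-5, -2)) = -79853/9/(-5) = -79853/9*(-⅕) = 79853/45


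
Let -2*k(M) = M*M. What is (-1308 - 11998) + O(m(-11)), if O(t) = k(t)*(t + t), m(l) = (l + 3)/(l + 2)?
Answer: -9700586/729 ≈ -13307.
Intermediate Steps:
k(M) = -M**2/2 (k(M) = -M*M/2 = -M**2/2)
m(l) = (3 + l)/(2 + l)
O(t) = -t**3 (O(t) = (-t**2/2)*(t + t) = (-t**2/2)*(2*t) = -t**3)
(-1308 - 11998) + O(m(-11)) = (-1308 - 11998) - ((3 - 11)/(2 - 11))**3 = -13306 - (-8/(-9))**3 = -13306 - (-1/9*(-8))**3 = -13306 - (8/9)**3 = -13306 - 1*512/729 = -13306 - 512/729 = -9700586/729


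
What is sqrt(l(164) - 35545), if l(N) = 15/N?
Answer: I*sqrt(239003965)/82 ≈ 188.53*I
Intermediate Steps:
sqrt(l(164) - 35545) = sqrt(15/164 - 35545) = sqrt(-5829365/164) = I*sqrt(239003965)/82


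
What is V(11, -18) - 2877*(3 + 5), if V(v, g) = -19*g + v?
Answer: -22663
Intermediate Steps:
V(v, g) = v - 19*g
V(11, -18) - 2877*(3 + 5) = (11 - 19*(-18)) - 2877*(3 + 5) = (11 + 342) - 2877*8 = 353 - 411*56 = 353 - 23016 = -22663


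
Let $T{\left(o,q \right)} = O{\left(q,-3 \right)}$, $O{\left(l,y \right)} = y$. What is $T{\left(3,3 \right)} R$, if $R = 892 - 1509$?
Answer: $1851$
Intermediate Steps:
$T{\left(o,q \right)} = -3$
$R = -617$
$T{\left(3,3 \right)} R = \left(-3\right) \left(-617\right) = 1851$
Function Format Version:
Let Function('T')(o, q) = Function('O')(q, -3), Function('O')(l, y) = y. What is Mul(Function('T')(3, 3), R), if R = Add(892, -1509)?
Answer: 1851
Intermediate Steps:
Function('T')(o, q) = -3
R = -617
Mul(Function('T')(3, 3), R) = Mul(-3, -617) = 1851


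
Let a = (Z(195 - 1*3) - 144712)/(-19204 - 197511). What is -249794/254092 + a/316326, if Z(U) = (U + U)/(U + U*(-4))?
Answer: -12842991501612421/13063998350292210 ≈ -0.98308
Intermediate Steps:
Z(U) = -⅔ (Z(U) = (2*U)/(U - 4*U) = (2*U)/((-3*U)) = (2*U)*(-1/(3*U)) = -⅔)
a = 434138/650145 (a = (-⅔ - 144712)/(-19204 - 197511) = -434138/3/(-216715) = -434138/3*(-1/216715) = 434138/650145 ≈ 0.66776)
-249794/254092 + a/316326 = -249794/254092 + (434138/650145)/316326 = -249794*1/254092 + (434138/650145)*(1/316326) = -124897/127046 + 217069/102828883635 = -12842991501612421/13063998350292210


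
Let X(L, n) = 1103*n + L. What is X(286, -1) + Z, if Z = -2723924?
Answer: -2724741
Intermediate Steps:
X(L, n) = L + 1103*n
X(286, -1) + Z = (286 + 1103*(-1)) - 2723924 = (286 - 1103) - 2723924 = -817 - 2723924 = -2724741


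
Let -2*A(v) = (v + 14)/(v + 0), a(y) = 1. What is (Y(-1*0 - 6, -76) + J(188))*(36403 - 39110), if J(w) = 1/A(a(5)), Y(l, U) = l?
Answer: 249044/15 ≈ 16603.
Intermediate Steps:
A(v) = -(14 + v)/(2*v) (A(v) = -(v + 14)/(2*(v + 0)) = -(14 + v)/(2*v))
J(w) = -2/15 (J(w) = 1/((1/2)*(-14 - 1*1)/1) = 1/((1/2)*1*(-14 - 1)) = 1/((1/2)*1*(-15)) = 1/(-15/2) = -2/15)
(Y(-1*0 - 6, -76) + J(188))*(36403 - 39110) = ((-1*0 - 6) - 2/15)*(36403 - 39110) = ((0 - 6) - 2/15)*(-2707) = (-6 - 2/15)*(-2707) = -92/15*(-2707) = 249044/15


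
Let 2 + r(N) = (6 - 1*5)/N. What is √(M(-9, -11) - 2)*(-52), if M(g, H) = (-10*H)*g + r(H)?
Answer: -1404*I*√165/11 ≈ -1639.5*I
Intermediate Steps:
r(N) = -2 + 1/N (r(N) = -2 + (6 - 1*5)/N = -2 + (6 - 5)/N = -2 + 1/N)
M(g, H) = -2 + 1/H - 10*H*g (M(g, H) = (-10*H)*g + (-2 + 1/H) = -10*H*g + (-2 + 1/H) = -2 + 1/H - 10*H*g)
√(M(-9, -11) - 2)*(-52) = √((-2 + 1/(-11) - 10*(-11)*(-9)) - 2)*(-52) = √((-2 - 1/11 - 990) - 2)*(-52) = √(-10913/11 - 2)*(-52) = √(-10935/11)*(-52) = (27*I*√165/11)*(-52) = -1404*I*√165/11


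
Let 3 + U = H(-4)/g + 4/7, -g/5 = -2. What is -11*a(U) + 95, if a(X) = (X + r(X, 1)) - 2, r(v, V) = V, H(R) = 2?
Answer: 4568/35 ≈ 130.51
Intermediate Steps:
g = 10 (g = -5*(-2) = 10)
U = -78/35 (U = -3 + (2/10 + 4/7) = -3 + (2*(1/10) + 4*(1/7)) = -3 + (1/5 + 4/7) = -3 + 27/35 = -78/35 ≈ -2.2286)
a(X) = -1 + X (a(X) = (X + 1) - 2 = (1 + X) - 2 = -1 + X)
-11*a(U) + 95 = -11*(-1 - 78/35) + 95 = -11*(-113/35) + 95 = 1243/35 + 95 = 4568/35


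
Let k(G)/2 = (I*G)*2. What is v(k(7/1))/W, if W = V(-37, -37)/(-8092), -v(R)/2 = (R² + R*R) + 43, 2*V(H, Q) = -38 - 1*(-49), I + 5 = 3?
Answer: 204403920/11 ≈ 1.8582e+7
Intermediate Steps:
I = -2 (I = -5 + 3 = -2)
V(H, Q) = 11/2 (V(H, Q) = (-38 - 1*(-49))/2 = (-38 + 49)/2 = (½)*11 = 11/2)
k(G) = -8*G (k(G) = 2*(-2*G*2) = 2*(-4*G) = -8*G)
v(R) = -86 - 4*R² (v(R) = -2*((R² + R*R) + 43) = -2*((R² + R²) + 43) = -2*(2*R² + 43) = -2*(43 + 2*R²) = -86 - 4*R²)
W = -11/16184 (W = (11/2)/(-8092) = (11/2)*(-1/8092) = -11/16184 ≈ -0.00067968)
v(k(7/1))/W = (-86 - 4*(-56/1)²)/(-11/16184) = (-86 - 4*(-56)²)*(-16184/11) = (-86 - 4*3136)*(-16184/11) = (-86 - 12544)*(-16184/11) = -12630*(-16184/11) = 204403920/11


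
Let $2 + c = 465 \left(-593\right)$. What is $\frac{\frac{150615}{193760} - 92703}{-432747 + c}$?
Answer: $\frac{3592396533}{27455559488} \approx 0.13084$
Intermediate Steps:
$c = -275747$ ($c = -2 + 465 \left(-593\right) = -2 - 275745 = -275747$)
$\frac{\frac{150615}{193760} - 92703}{-432747 + c} = \frac{\frac{150615}{193760} - 92703}{-432747 - 275747} = \frac{150615 \cdot \frac{1}{193760} - 92703}{-708494} = \left(\frac{30123}{38752} - 92703\right) \left(- \frac{1}{708494}\right) = \left(- \frac{3592396533}{38752}\right) \left(- \frac{1}{708494}\right) = \frac{3592396533}{27455559488}$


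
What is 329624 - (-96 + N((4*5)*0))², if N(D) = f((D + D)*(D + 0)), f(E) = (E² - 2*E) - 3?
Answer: 319823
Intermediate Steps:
f(E) = -3 + E² - 2*E
N(D) = -3 - 4*D² + 4*D⁴ (N(D) = -3 + ((D + D)*(D + 0))² - 2*(D + D)*(D + 0) = -3 + ((2*D)*D)² - 2*2*D*D = -3 + (2*D²)² - 4*D² = -3 + 4*D⁴ - 4*D² = -3 - 4*D² + 4*D⁴)
329624 - (-96 + N((4*5)*0))² = 329624 - (-96 + (-3 - 4*((4*5)*0)² + 4*((4*5)*0)⁴))² = 329624 - (-96 + (-3 - 4*(20*0)² + 4*(20*0)⁴))² = 329624 - (-96 + (-3 - 4*0² + 4*0⁴))² = 329624 - (-96 + (-3 - 4*0 + 4*0))² = 329624 - (-96 + (-3 + 0 + 0))² = 329624 - (-96 - 3)² = 329624 - 1*(-99)² = 329624 - 1*9801 = 329624 - 9801 = 319823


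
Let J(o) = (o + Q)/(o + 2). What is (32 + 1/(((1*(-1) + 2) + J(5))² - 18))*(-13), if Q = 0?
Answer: -306371/738 ≈ -415.14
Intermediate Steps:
J(o) = o/(2 + o) (J(o) = (o + 0)/(o + 2) = o/(2 + o))
(32 + 1/(((1*(-1) + 2) + J(5))² - 18))*(-13) = (32 + 1/(((1*(-1) + 2) + 5/(2 + 5))² - 18))*(-13) = (32 + 1/(((-1 + 2) + 5/7)² - 18))*(-13) = (32 + 1/((1 + 5*(⅐))² - 18))*(-13) = (32 + 1/((1 + 5/7)² - 18))*(-13) = (32 + 1/((12/7)² - 18))*(-13) = (32 + 1/(144/49 - 18))*(-13) = (32 + 1/(-738/49))*(-13) = (32 - 49/738)*(-13) = (23567/738)*(-13) = -306371/738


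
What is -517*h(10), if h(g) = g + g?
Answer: -10340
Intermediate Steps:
h(g) = 2*g
-517*h(10) = -1034*10 = -517*20 = -10340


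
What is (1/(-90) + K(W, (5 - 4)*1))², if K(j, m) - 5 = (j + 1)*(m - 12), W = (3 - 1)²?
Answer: 20259001/8100 ≈ 2501.1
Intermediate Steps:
W = 4 (W = 2² = 4)
K(j, m) = 5 + (1 + j)*(-12 + m) (K(j, m) = 5 + (j + 1)*(m - 12) = 5 + (1 + j)*(-12 + m))
(1/(-90) + K(W, (5 - 4)*1))² = (1/(-90) + (-7 + (5 - 4)*1 - 12*4 + 4*((5 - 4)*1)))² = (-1/90 + (-7 + 1*1 - 48 + 4*(1*1)))² = (-1/90 + (-7 + 1 - 48 + 4*1))² = (-1/90 + (-7 + 1 - 48 + 4))² = (-1/90 - 50)² = (-4501/90)² = 20259001/8100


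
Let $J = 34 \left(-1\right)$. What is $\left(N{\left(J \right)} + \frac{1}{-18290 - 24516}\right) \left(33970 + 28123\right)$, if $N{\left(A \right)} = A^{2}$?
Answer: $\frac{3072593557355}{42806} \approx 7.1779 \cdot 10^{7}$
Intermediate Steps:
$J = -34$
$\left(N{\left(J \right)} + \frac{1}{-18290 - 24516}\right) \left(33970 + 28123\right) = \left(\left(-34\right)^{2} + \frac{1}{-18290 - 24516}\right) \left(33970 + 28123\right) = \left(1156 + \frac{1}{-42806}\right) 62093 = \left(1156 - \frac{1}{42806}\right) 62093 = \frac{49483735}{42806} \cdot 62093 = \frac{3072593557355}{42806}$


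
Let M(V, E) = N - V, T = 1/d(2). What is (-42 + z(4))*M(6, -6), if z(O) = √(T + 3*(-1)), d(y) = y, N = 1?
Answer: 210 - 5*I*√10/2 ≈ 210.0 - 7.9057*I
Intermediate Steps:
T = ½ (T = 1/2 = ½ ≈ 0.50000)
z(O) = I*√10/2 (z(O) = √(½ + 3*(-1)) = √(½ - 3) = √(-5/2) = I*√10/2)
M(V, E) = 1 - V
(-42 + z(4))*M(6, -6) = (-42 + I*√10/2)*(1 - 1*6) = (-42 + I*√10/2)*(1 - 6) = (-42 + I*√10/2)*(-5) = 210 - 5*I*√10/2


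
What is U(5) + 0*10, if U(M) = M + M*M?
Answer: 30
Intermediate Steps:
U(M) = M + M**2
U(5) + 0*10 = 5*(1 + 5) + 0*10 = 5*6 + 0 = 30 + 0 = 30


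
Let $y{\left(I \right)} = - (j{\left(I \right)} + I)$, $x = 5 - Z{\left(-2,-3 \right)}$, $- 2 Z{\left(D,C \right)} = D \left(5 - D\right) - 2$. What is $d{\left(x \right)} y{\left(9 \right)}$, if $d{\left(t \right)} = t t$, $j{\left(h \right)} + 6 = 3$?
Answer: $-54$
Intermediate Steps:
$Z{\left(D,C \right)} = 1 - \frac{D \left(5 - D\right)}{2}$ ($Z{\left(D,C \right)} = - \frac{D \left(5 - D\right) - 2}{2} = - \frac{-2 + D \left(5 - D\right)}{2} = 1 - \frac{D \left(5 - D\right)}{2}$)
$j{\left(h \right)} = -3$ ($j{\left(h \right)} = -6 + 3 = -3$)
$x = -3$ ($x = 5 - \left(1 + \frac{\left(-2\right)^{2}}{2} - -5\right) = 5 - \left(1 + \frac{1}{2} \cdot 4 + 5\right) = 5 - \left(1 + 2 + 5\right) = 5 - 8 = -3$)
$d{\left(t \right)} = t^{2}$
$y{\left(I \right)} = 3 - I$ ($y{\left(I \right)} = - (-3 + I) = 3 - I$)
$d{\left(x \right)} y{\left(9 \right)} = \left(-3\right)^{2} \left(3 - 9\right) = 9 \left(3 - 9\right) = 9 \left(-6\right) = -54$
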